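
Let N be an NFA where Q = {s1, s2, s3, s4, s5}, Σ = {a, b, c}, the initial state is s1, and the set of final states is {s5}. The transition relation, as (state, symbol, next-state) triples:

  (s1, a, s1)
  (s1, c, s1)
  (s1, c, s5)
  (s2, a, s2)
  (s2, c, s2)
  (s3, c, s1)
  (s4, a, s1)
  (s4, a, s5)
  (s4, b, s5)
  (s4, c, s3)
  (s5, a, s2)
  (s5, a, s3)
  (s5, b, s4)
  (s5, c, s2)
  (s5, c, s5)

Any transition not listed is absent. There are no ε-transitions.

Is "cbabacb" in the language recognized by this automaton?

No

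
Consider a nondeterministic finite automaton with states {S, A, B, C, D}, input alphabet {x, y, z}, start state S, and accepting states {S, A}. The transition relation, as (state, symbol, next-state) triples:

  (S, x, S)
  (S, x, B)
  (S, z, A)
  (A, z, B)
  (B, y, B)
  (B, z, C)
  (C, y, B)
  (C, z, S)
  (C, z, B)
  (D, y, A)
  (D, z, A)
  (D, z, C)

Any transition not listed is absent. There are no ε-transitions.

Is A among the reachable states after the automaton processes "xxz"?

Start in {S}.
Read 'x': S→{S, B}; now {S, B}.
Read 'x': S→{S, B}, B→∅; now {S, B}.
Read 'z': S→{A}, B→{C}; now {A, C}.
State A is in {A, C}.

Yes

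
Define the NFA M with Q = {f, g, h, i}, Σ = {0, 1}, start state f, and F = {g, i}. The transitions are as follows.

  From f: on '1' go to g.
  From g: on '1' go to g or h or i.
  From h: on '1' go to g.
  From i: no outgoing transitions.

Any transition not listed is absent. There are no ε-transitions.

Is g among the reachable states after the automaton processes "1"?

Start in {f}.
Read '1': {f} → {g}.
State g is in {g}.

Yes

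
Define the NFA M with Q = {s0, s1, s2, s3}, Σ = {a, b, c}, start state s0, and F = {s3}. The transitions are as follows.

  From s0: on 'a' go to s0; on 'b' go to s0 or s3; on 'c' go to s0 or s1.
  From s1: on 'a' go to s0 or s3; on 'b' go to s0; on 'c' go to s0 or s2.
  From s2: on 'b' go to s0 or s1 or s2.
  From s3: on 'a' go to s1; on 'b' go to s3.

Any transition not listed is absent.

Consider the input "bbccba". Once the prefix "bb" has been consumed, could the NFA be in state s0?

Start in {s0}.
Read 'b': {s0} → {s0, s3}.
Read 'b': {s0, s3} → {s0, s3}.
State s0 is in {s0, s3}.

Yes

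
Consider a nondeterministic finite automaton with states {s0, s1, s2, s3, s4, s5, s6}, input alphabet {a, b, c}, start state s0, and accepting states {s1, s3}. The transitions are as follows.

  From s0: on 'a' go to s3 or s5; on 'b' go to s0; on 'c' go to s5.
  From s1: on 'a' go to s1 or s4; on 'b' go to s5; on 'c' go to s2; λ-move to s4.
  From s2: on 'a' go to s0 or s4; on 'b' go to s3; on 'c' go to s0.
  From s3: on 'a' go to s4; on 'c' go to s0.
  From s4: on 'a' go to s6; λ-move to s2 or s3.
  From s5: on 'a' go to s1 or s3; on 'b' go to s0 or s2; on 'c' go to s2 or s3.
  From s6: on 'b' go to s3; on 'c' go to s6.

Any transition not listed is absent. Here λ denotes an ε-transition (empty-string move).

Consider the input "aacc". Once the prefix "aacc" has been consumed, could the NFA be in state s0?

Start in {s0}.
Read 'a': {s0} → {s3, s5}.
Read 'a': {s3, s5} → {s1, s2, s3, s4}.
Read 'c': {s1, s2, s3, s4} → {s0, s2}.
Read 'c': {s0, s2} → {s0, s5}.
State s0 is in {s0, s5}.

Yes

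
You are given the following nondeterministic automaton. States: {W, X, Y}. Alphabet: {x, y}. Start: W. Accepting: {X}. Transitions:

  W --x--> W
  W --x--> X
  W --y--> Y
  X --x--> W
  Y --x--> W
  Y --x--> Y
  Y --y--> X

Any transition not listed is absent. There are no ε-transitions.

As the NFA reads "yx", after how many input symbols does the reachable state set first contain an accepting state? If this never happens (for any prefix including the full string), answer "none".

none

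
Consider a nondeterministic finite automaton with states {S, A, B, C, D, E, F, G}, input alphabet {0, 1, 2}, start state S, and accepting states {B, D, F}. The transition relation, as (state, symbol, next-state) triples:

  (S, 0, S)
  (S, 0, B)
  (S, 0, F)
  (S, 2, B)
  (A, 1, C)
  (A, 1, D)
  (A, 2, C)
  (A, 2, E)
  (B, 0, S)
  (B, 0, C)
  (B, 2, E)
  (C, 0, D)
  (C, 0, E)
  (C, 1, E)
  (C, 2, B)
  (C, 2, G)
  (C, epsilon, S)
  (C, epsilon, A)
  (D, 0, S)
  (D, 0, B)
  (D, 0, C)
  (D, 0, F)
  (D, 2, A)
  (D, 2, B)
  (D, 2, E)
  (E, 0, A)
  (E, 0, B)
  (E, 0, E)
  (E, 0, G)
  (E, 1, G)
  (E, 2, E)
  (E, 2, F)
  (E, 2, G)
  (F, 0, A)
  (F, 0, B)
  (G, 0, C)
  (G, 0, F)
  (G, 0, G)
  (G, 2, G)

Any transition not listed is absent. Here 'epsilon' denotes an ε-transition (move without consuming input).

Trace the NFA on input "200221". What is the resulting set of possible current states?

{S, A, C, D, E, G}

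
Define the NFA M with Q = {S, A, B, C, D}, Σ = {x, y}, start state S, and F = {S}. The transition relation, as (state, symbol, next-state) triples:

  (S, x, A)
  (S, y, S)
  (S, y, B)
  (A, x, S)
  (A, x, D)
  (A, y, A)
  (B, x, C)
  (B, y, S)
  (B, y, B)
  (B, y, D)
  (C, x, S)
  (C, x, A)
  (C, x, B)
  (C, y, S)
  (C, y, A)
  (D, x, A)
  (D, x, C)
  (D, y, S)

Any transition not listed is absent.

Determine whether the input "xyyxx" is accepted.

Start in {S}.
Read 'x': {S} → {A}.
Read 'y': {A} → {A}.
Read 'y': {A} → {A}.
Read 'x': {A} → {S, D}.
Read 'x': {S, D} → {A, C}.
The final set {A, C} contains no accepting state.

No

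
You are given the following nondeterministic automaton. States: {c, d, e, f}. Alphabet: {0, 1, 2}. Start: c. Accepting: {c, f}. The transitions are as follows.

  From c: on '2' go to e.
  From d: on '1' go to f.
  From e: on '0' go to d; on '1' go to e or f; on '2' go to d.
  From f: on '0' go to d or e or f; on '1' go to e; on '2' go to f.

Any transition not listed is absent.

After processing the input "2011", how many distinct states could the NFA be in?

1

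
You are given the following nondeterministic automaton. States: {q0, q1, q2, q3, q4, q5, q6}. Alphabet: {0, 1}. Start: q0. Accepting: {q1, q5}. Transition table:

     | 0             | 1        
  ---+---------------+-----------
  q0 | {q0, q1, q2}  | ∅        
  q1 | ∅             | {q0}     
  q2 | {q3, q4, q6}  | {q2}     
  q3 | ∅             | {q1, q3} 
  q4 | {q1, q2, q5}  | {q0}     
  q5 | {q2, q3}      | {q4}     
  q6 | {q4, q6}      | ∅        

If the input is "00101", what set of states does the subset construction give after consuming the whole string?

Start in {q0}.
Read '0': {q0} → {q0, q1, q2}.
Read '0': {q0, q1, q2} → {q0, q1, q2, q3, q4, q6}.
Read '1': {q0, q1, q2, q3, q4, q6} → {q0, q1, q2, q3}.
Read '0': {q0, q1, q2, q3} → {q0, q1, q2, q3, q4, q6}.
Read '1': {q0, q1, q2, q3, q4, q6} → {q0, q1, q2, q3}.

{q0, q1, q2, q3}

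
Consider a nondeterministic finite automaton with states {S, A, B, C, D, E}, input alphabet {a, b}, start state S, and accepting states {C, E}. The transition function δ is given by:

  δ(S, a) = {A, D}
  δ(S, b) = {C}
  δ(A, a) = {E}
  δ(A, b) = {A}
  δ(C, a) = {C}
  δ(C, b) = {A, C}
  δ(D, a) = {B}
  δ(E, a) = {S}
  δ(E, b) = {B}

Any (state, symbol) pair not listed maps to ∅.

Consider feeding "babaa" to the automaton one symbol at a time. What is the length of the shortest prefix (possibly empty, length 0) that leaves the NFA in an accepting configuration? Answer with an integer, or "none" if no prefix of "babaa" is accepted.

Start in {S}.
Read 'b': {S} → {C}.
None of the earlier sets intersect F, but {C} does.

1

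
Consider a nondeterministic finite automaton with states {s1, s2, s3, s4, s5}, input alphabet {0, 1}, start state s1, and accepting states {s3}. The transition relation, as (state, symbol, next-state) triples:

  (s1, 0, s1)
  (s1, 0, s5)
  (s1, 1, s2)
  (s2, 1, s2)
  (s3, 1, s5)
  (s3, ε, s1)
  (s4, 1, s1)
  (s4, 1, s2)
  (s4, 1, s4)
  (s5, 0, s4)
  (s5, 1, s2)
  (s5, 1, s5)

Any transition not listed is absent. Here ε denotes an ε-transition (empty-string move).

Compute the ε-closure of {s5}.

Begin with {s5}.
No ε-moves leave this set, so the closure equals the set itself.

{s5}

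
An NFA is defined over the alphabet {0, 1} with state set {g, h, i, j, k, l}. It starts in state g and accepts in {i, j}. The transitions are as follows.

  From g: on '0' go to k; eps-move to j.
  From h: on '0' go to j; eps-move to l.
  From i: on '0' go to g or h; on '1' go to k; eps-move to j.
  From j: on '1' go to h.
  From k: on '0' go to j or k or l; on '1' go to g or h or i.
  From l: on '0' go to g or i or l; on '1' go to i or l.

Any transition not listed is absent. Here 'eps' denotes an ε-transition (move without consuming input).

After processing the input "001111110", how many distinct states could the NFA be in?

Start: ε-closure({g}) = {g, j}.
Read '0': {g, j} → {k}.
Read '0': {k} → {j, k, l}.
Read '1': {j, k, l} → {g, h, i, j, l}.
Read '1': {g, h, i, j, l} → {h, i, j, k, l}.
Read '1': {h, i, j, k, l} → {g, h, i, j, k, l}.
Read '1': {g, h, i, j, k, l} → {g, h, i, j, k, l}.
Read '1': {g, h, i, j, k, l} → {g, h, i, j, k, l}.
Read '1': {g, h, i, j, k, l} → {g, h, i, j, k, l}.
Read '0': {g, h, i, j, k, l} → {g, h, i, j, k, l}.
That set has 6 states.

6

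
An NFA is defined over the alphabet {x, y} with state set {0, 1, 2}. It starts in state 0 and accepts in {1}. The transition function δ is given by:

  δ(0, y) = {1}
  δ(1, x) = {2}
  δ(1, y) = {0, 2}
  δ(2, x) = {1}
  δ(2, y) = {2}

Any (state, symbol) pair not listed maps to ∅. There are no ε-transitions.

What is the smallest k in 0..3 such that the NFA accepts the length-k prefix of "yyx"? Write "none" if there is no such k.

Start in {0}.
Read 'y': 0→{1}; now {1}.
None of the earlier sets intersect F, but {1} does.

1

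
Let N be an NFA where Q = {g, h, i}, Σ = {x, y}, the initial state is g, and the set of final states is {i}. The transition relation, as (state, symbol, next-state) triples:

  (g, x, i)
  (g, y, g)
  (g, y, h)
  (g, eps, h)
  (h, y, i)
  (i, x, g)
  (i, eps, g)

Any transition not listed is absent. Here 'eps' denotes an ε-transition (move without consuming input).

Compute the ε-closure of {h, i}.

Begin with {h, i}.
ε-move i → g; add g.

{g, h, i}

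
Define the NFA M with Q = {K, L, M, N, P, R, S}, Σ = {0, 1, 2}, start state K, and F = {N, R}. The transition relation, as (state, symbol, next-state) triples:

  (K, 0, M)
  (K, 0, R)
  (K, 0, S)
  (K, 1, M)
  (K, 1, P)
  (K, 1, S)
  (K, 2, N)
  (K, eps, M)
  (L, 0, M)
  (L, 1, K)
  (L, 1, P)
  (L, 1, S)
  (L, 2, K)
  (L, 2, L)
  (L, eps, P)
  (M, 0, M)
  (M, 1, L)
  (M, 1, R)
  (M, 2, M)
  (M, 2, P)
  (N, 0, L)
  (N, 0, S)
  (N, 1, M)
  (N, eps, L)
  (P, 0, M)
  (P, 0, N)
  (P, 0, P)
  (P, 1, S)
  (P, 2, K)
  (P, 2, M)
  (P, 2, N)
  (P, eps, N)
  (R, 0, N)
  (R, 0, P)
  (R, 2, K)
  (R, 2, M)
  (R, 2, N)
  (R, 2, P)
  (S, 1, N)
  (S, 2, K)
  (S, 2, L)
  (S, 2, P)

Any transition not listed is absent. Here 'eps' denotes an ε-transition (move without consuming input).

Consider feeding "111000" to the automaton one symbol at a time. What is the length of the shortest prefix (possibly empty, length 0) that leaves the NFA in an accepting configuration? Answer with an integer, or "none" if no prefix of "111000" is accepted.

1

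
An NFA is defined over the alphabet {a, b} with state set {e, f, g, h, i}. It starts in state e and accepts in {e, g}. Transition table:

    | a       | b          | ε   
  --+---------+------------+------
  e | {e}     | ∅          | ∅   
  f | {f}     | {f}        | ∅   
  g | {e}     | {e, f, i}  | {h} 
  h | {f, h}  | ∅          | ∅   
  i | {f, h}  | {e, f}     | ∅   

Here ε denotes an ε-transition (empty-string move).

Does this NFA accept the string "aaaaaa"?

Start in {e}.
Read 'a': e→{e}; now {e}.
Read 'a': e→{e}; now {e}.
Read 'a': e→{e}; now {e}.
Read 'a': e→{e}; now {e}.
Read 'a': e→{e}; now {e}.
Read 'a': e→{e}; now {e}.
The final set {e} contains the accepting state e.

Yes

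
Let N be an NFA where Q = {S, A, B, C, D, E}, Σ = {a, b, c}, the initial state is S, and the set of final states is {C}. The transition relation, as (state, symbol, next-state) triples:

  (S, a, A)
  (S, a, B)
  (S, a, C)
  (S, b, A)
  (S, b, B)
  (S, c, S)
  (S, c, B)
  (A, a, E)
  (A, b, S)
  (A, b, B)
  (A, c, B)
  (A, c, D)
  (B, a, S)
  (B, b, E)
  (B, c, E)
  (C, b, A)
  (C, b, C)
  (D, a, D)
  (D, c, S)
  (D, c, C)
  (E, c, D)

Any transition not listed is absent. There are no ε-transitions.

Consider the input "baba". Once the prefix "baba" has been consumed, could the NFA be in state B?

Start in {S}.
Read 'b': {S} → {A, B}.
Read 'a': {A, B} → {S, E}.
Read 'b': {S, E} → {A, B}.
Read 'a': {A, B} → {S, E}.
State B is not in {S, E}.

No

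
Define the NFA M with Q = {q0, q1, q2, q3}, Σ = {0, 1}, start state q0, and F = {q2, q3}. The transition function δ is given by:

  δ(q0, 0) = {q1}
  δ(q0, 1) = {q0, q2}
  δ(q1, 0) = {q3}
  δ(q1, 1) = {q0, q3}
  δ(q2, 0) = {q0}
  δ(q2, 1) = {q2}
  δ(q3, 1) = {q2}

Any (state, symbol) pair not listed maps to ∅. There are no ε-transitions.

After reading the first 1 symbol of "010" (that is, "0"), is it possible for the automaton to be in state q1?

Start in {q0}.
Read '0': {q0} → {q1}.
State q1 is in {q1}.

Yes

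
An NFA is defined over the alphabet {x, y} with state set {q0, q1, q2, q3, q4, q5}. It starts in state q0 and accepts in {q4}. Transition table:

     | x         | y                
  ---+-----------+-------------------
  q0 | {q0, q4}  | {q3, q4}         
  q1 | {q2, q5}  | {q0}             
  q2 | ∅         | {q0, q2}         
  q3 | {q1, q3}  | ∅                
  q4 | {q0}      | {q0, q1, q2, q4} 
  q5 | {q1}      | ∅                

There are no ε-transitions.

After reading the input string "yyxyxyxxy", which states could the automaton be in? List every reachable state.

Start in {q0}.
Read 'y': q0→{q3, q4}; now {q3, q4}.
Read 'y': q3→∅, q4→{q0, q1, q2, q4}; now {q0, q1, q2, q4}.
Read 'x': q0→{q0, q4}, q1→{q2, q5}, q2→∅, q4→{q0}; now {q0, q2, q4, q5}.
Read 'y': q0→{q3, q4}, q2→{q0, q2}, q4→{q0, q1, q2, q4}, q5→∅; now {q0, q1, q2, q3, q4}.
Read 'x': q0→{q0, q4}, q1→{q2, q5}, q2→∅, q3→{q1, q3}, q4→{q0}; now {q0, q1, q2, q3, q4, q5}.
Read 'y': q0→{q3, q4}, q1→{q0}, q2→{q0, q2}, q3→∅, q4→{q0, q1, q2, q4}, q5→∅; now {q0, q1, q2, q3, q4}.
Read 'x': q0→{q0, q4}, q1→{q2, q5}, q2→∅, q3→{q1, q3}, q4→{q0}; now {q0, q1, q2, q3, q4, q5}.
Read 'x': q0→{q0, q4}, q1→{q2, q5}, q2→∅, q3→{q1, q3}, q4→{q0}, q5→{q1}; now {q0, q1, q2, q3, q4, q5}.
Read 'y': q0→{q3, q4}, q1→{q0}, q2→{q0, q2}, q3→∅, q4→{q0, q1, q2, q4}, q5→∅; now {q0, q1, q2, q3, q4}.

{q0, q1, q2, q3, q4}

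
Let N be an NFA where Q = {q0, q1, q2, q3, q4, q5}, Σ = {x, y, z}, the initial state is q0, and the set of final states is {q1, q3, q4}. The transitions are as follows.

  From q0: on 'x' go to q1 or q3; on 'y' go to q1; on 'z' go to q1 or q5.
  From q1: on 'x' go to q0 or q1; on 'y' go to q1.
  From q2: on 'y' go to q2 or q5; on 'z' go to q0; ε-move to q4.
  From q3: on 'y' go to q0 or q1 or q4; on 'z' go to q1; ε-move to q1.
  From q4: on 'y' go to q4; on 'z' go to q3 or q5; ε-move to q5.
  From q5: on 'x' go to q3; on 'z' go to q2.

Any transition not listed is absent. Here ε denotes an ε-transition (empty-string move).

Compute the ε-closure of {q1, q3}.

{q1, q3}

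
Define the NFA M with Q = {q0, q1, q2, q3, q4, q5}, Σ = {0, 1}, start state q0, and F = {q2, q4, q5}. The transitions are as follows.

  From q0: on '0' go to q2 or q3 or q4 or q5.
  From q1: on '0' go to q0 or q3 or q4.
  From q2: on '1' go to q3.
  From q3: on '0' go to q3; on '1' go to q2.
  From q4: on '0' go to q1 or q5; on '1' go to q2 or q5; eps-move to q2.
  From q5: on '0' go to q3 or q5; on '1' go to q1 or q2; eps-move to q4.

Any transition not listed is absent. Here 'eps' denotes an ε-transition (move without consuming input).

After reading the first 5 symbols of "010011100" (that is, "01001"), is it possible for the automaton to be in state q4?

Start in {q0}.
Read '0': q0→{q2, q3, q4, q5}; now {q2, q3, q4, q5}.
Read '1': q2→{q3}, q3→{q2}, q4→{q2, q5}, q5→{q1, q2}; union {q1, q2, q3, q5}; ε-closure = {q1, q2, q3, q4, q5}.
Read '0': q1→{q0, q3, q4}, q2→∅, q3→{q3}, q4→{q1, q5}, q5→{q3, q5}; union {q0, q1, q3, q4, q5}; ε-closure = {q0, q1, q2, q3, q4, q5}.
Read '0': q0→{q2, q3, q4, q5}, q1→{q0, q3, q4}, q2→∅, q3→{q3}, q4→{q1, q5}, q5→{q3, q5}; now {q0, q1, q2, q3, q4, q5}.
Read '1': q0→∅, q1→∅, q2→{q3}, q3→{q2}, q4→{q2, q5}, q5→{q1, q2}; union {q1, q2, q3, q5}; ε-closure = {q1, q2, q3, q4, q5}.
State q4 is in {q1, q2, q3, q4, q5}.

Yes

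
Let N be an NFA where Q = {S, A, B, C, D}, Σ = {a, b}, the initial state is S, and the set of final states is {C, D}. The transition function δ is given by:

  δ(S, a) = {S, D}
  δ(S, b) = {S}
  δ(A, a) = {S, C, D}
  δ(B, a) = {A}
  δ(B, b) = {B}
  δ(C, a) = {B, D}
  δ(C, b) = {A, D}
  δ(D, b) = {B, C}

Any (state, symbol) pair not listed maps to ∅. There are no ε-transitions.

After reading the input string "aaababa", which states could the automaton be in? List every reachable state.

Start in {S}.
Read 'a': S→{S, D}; now {S, D}.
Read 'a': S→{S, D}, D→∅; now {S, D}.
Read 'a': S→{S, D}, D→∅; now {S, D}.
Read 'b': S→{S}, D→{B, C}; now {S, B, C}.
Read 'a': S→{S, D}, B→{A}, C→{B, D}; now {S, A, B, D}.
Read 'b': S→{S}, A→∅, B→{B}, D→{B, C}; now {S, B, C}.
Read 'a': S→{S, D}, B→{A}, C→{B, D}; now {S, A, B, D}.

{S, A, B, D}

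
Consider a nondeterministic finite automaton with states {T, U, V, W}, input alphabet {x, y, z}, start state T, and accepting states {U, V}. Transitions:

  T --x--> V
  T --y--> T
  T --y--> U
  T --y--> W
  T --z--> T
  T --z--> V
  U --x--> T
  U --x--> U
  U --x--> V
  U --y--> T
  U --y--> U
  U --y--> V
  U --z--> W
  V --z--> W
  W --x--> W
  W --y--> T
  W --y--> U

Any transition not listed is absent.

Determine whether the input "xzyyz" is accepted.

Yes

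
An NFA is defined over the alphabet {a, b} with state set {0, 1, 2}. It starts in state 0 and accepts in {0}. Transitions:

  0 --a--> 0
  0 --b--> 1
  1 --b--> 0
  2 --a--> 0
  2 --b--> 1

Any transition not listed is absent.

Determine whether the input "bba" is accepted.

Yes

Start in {0}.
Read 'b': 0→{1}; now {1}.
Read 'b': 1→{0}; now {0}.
Read 'a': 0→{0}; now {0}.
The final set {0} contains the accepting state 0.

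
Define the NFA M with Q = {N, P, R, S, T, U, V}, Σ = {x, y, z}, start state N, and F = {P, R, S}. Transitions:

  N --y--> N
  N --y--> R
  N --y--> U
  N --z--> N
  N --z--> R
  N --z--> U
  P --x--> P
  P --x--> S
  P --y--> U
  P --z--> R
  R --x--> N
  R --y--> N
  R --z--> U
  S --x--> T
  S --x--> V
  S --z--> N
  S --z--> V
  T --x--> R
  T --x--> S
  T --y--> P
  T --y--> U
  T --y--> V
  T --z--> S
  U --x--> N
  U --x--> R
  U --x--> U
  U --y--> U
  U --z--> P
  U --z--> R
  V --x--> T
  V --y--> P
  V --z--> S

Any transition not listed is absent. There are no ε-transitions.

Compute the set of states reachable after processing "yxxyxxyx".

{N, R, U}

Start in {N}.
Read 'y': N→{N, R, U}; now {N, R, U}.
Read 'x': N→∅, R→{N}, U→{N, R, U}; now {N, R, U}.
Read 'x': N→∅, R→{N}, U→{N, R, U}; now {N, R, U}.
Read 'y': N→{N, R, U}, R→{N}, U→{U}; now {N, R, U}.
Read 'x': N→∅, R→{N}, U→{N, R, U}; now {N, R, U}.
Read 'x': N→∅, R→{N}, U→{N, R, U}; now {N, R, U}.
Read 'y': N→{N, R, U}, R→{N}, U→{U}; now {N, R, U}.
Read 'x': N→∅, R→{N}, U→{N, R, U}; now {N, R, U}.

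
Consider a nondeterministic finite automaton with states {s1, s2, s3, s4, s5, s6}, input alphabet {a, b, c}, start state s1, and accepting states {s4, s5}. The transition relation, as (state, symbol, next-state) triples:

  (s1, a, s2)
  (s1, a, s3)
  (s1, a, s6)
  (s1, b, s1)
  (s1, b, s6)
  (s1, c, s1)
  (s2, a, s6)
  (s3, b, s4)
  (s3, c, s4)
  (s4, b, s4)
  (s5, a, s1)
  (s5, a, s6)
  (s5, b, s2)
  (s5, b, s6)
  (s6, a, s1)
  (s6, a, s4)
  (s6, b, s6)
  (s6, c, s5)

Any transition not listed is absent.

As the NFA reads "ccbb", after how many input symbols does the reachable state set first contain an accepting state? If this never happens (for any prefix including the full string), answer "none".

none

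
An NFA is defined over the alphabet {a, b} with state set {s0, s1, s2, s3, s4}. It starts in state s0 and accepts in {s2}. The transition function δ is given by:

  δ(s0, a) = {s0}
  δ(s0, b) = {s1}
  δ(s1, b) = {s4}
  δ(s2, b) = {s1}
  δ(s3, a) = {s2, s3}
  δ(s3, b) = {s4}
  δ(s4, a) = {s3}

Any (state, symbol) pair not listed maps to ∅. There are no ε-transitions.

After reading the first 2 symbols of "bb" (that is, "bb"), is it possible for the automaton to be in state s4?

Yes

Start in {s0}.
Read 'b': {s0} → {s1}.
Read 'b': {s1} → {s4}.
State s4 is in {s4}.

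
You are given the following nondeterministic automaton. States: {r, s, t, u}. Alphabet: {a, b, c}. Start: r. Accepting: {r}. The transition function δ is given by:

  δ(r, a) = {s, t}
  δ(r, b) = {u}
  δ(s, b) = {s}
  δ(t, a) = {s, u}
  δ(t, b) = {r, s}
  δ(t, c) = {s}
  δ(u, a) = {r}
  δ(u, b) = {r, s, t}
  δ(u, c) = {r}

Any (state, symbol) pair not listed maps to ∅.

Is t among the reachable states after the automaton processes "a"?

Yes

Start in {r}.
Read 'a': r→{s, t}; now {s, t}.
State t is in {s, t}.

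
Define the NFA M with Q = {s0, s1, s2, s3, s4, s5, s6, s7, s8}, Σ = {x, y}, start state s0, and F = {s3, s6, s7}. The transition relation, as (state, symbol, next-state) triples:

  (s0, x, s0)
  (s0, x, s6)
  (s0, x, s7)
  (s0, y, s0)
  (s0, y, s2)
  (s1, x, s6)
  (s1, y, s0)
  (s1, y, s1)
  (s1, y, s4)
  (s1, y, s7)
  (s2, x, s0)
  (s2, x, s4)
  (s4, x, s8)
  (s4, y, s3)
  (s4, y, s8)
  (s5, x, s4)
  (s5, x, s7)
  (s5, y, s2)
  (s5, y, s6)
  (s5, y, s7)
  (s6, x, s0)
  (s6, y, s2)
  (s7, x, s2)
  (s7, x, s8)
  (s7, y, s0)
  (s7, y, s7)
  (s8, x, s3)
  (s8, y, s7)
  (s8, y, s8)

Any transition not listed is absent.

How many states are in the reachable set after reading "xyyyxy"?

5

Start in {s0}.
Read 'x': s0→{s0, s6, s7}; now {s0, s6, s7}.
Read 'y': s0→{s0, s2}, s6→{s2}, s7→{s0, s7}; now {s0, s2, s7}.
Read 'y': s0→{s0, s2}, s2→∅, s7→{s0, s7}; now {s0, s2, s7}.
Read 'y': s0→{s0, s2}, s2→∅, s7→{s0, s7}; now {s0, s2, s7}.
Read 'x': s0→{s0, s6, s7}, s2→{s0, s4}, s7→{s2, s8}; now {s0, s2, s4, s6, s7, s8}.
Read 'y': s0→{s0, s2}, s2→∅, s4→{s3, s8}, s6→{s2}, s7→{s0, s7}, s8→{s7, s8}; now {s0, s2, s3, s7, s8}.
That set has 5 states.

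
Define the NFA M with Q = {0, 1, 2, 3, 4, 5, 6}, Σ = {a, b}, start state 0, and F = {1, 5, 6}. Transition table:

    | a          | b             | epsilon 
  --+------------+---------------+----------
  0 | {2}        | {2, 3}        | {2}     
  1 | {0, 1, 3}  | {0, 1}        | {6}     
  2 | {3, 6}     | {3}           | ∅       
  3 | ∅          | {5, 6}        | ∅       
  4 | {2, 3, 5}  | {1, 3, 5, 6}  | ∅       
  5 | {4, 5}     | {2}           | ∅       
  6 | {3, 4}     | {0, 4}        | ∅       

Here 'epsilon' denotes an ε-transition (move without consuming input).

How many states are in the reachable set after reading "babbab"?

7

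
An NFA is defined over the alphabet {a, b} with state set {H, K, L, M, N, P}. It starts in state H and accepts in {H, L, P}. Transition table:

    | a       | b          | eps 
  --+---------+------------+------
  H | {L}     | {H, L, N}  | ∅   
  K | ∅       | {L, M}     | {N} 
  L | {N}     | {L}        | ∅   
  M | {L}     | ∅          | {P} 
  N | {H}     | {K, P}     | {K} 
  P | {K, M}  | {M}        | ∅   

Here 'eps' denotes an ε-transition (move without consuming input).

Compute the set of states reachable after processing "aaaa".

Start in {H}.
Read 'a': H→{L}; now {L}.
Read 'a': L→{N}; union {N}; ε-closure = {K, N}.
Read 'a': K→∅, N→{H}; now {H}.
Read 'a': H→{L}; now {L}.

{L}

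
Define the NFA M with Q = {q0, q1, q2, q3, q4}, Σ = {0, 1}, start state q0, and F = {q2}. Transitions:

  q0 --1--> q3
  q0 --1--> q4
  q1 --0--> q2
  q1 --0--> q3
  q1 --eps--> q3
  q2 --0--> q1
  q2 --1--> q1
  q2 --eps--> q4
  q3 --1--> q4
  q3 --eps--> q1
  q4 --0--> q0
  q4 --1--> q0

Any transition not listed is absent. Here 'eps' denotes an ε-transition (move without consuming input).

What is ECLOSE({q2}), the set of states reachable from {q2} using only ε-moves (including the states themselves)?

{q2, q4}

Begin with {q2}.
ε-move q2 → q4; add q4.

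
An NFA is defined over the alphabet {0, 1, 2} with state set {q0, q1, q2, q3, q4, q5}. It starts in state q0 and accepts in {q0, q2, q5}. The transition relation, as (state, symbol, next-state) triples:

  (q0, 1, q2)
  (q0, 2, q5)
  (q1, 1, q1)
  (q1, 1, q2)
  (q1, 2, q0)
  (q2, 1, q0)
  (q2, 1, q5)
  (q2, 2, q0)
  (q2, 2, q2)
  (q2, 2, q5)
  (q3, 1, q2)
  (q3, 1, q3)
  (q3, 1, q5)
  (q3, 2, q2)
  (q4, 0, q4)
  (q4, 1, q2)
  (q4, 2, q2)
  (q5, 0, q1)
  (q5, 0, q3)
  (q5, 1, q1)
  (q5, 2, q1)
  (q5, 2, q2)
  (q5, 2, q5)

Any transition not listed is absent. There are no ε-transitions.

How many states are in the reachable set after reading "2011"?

5

Start in {q0}.
Read '2': q0→{q5}; now {q5}.
Read '0': q5→{q1, q3}; now {q1, q3}.
Read '1': q1→{q1, q2}, q3→{q2, q3, q5}; now {q1, q2, q3, q5}.
Read '1': q1→{q1, q2}, q2→{q0, q5}, q3→{q2, q3, q5}, q5→{q1}; now {q0, q1, q2, q3, q5}.
That set has 5 states.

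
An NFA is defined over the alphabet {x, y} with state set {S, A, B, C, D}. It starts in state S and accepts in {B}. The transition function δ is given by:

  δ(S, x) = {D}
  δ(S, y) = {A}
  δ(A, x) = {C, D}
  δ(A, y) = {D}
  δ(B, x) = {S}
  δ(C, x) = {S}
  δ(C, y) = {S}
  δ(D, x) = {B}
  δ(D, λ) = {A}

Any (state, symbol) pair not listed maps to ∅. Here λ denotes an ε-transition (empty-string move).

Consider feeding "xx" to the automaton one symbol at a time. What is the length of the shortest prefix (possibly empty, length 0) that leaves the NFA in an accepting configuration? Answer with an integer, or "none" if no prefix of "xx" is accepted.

2

Start in {S}.
Read 'x': {S} → {A, D}.
Read 'x': {A, D} → {A, B, C, D}.
None of the earlier sets intersect F, but {A, B, C, D} does.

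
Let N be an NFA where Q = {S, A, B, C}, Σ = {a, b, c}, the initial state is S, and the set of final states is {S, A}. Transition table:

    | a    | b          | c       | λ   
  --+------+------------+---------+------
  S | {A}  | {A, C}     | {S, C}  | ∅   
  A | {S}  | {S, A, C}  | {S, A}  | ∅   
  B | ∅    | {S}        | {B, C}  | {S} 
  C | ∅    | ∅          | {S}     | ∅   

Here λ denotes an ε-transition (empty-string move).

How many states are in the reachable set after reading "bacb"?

2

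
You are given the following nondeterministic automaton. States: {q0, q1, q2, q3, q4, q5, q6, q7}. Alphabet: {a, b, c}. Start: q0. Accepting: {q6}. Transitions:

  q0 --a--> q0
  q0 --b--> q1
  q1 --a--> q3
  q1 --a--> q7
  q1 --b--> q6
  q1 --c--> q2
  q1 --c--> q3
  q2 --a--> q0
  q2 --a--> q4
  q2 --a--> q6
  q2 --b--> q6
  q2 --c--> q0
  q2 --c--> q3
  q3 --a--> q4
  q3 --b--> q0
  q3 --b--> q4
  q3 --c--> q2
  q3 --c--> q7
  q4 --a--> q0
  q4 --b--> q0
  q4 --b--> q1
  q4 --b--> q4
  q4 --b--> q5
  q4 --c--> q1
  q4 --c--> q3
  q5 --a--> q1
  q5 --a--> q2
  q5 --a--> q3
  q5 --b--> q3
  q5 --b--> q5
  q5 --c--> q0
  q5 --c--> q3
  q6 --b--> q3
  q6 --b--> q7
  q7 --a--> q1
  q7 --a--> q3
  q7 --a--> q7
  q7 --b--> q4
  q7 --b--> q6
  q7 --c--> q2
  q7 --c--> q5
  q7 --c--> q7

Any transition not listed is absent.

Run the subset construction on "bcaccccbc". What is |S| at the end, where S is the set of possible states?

Start in {q0}.
Read 'b': {q0} → {q1}.
Read 'c': {q1} → {q2, q3}.
Read 'a': {q2, q3} → {q0, q4, q6}.
Read 'c': {q0, q4, q6} → {q1, q3}.
Read 'c': {q1, q3} → {q2, q3, q7}.
Read 'c': {q2, q3, q7} → {q0, q2, q3, q5, q7}.
Read 'c': {q0, q2, q3, q5, q7} → {q0, q2, q3, q5, q7}.
Read 'b': {q0, q2, q3, q5, q7} → {q0, q1, q3, q4, q5, q6}.
Read 'c': {q0, q1, q3, q4, q5, q6} → {q0, q1, q2, q3, q7}.
That set has 5 states.

5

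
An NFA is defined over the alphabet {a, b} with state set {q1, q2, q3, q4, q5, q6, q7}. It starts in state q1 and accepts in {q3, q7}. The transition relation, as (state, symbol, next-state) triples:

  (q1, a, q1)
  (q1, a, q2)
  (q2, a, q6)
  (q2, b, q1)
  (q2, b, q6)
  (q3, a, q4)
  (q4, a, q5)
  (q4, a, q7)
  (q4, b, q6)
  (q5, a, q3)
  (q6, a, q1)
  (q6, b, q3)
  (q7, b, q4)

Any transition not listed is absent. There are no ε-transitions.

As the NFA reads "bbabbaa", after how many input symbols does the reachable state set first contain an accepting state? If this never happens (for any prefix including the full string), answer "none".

none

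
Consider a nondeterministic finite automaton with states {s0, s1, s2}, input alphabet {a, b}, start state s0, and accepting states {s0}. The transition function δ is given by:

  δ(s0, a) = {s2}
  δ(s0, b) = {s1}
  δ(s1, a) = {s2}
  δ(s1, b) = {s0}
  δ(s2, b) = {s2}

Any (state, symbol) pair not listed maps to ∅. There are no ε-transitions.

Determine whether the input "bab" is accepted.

No

Start in {s0}.
Read 'b': {s0} → {s1}.
Read 'a': {s1} → {s2}.
Read 'b': {s2} → {s2}.
The final set {s2} contains no accepting state.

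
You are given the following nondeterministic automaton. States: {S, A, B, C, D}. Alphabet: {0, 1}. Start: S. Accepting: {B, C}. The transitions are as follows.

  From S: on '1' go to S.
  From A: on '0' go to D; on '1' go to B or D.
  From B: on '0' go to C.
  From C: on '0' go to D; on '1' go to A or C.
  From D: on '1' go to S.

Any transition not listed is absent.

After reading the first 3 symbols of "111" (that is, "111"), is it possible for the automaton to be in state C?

No

Start in {S}.
Read '1': {S} → {S}.
Read '1': {S} → {S}.
Read '1': {S} → {S}.
State C is not in {S}.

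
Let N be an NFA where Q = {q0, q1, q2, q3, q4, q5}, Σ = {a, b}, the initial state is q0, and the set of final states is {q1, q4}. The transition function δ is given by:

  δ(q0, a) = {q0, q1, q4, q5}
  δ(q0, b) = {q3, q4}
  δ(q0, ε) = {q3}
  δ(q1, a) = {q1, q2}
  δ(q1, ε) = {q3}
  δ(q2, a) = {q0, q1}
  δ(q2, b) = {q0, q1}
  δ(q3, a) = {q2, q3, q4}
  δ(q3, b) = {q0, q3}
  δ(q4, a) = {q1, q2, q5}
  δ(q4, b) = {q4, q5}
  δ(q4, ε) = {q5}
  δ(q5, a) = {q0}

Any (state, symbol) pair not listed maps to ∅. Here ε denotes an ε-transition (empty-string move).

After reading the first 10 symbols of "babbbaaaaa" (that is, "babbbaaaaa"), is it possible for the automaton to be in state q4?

Yes

Start: ε-closure({q0}) = {q0, q3}.
Read 'b': {q0, q3} → {q0, q3, q4, q5}.
Read 'a': {q0, q3, q4, q5} → {q0, q1, q2, q3, q4, q5}.
Read 'b': {q0, q1, q2, q3, q4, q5} → {q0, q1, q3, q4, q5}.
Read 'b': {q0, q1, q3, q4, q5} → {q0, q3, q4, q5}.
Read 'b': {q0, q3, q4, q5} → {q0, q3, q4, q5}.
Read 'a': {q0, q3, q4, q5} → {q0, q1, q2, q3, q4, q5}.
Read 'a': {q0, q1, q2, q3, q4, q5} → {q0, q1, q2, q3, q4, q5}.
Read 'a': {q0, q1, q2, q3, q4, q5} → {q0, q1, q2, q3, q4, q5}.
Read 'a': {q0, q1, q2, q3, q4, q5} → {q0, q1, q2, q3, q4, q5}.
Read 'a': {q0, q1, q2, q3, q4, q5} → {q0, q1, q2, q3, q4, q5}.
State q4 is in {q0, q1, q2, q3, q4, q5}.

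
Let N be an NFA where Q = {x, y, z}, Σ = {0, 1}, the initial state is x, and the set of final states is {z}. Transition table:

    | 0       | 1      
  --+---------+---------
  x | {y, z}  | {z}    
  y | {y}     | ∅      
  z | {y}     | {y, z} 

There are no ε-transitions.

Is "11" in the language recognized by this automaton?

Start in {x}.
Read '1': x→{z}; now {z}.
Read '1': z→{y, z}; now {y, z}.
The final set {y, z} contains the accepting state z.

Yes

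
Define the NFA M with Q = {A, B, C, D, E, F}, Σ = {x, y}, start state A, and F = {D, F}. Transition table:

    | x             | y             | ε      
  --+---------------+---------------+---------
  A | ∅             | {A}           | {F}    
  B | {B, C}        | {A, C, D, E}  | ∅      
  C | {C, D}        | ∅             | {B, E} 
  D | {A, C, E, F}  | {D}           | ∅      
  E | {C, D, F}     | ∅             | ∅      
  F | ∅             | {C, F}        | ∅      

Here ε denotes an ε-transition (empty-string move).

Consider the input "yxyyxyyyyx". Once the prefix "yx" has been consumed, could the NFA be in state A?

No

Start: ε-closure({A}) = {A, F}.
Read 'y': A→{A}, F→{C, F}; union {A, C, F}; ε-closure = {A, B, C, E, F}.
Read 'x': A→∅, B→{B, C}, C→{C, D}, E→{C, D, F}, F→∅; union {B, C, D, F}; ε-closure = {B, C, D, E, F}.
State A is not in {B, C, D, E, F}.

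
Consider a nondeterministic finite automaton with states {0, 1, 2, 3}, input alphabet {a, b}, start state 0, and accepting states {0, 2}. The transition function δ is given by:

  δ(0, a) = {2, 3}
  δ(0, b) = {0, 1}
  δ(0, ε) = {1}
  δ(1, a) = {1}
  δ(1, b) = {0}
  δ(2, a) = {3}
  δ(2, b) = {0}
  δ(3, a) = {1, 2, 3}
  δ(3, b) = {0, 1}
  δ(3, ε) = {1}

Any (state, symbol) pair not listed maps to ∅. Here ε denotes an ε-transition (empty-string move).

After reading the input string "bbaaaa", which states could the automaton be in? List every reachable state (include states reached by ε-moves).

Start: ε-closure({0}) = {0, 1}.
Read 'b': 0→{0, 1}, 1→{0}; now {0, 1}.
Read 'b': 0→{0, 1}, 1→{0}; now {0, 1}.
Read 'a': 0→{2, 3}, 1→{1}; now {1, 2, 3}.
Read 'a': 1→{1}, 2→{3}, 3→{1, 2, 3}; now {1, 2, 3}.
Read 'a': 1→{1}, 2→{3}, 3→{1, 2, 3}; now {1, 2, 3}.
Read 'a': 1→{1}, 2→{3}, 3→{1, 2, 3}; now {1, 2, 3}.

{1, 2, 3}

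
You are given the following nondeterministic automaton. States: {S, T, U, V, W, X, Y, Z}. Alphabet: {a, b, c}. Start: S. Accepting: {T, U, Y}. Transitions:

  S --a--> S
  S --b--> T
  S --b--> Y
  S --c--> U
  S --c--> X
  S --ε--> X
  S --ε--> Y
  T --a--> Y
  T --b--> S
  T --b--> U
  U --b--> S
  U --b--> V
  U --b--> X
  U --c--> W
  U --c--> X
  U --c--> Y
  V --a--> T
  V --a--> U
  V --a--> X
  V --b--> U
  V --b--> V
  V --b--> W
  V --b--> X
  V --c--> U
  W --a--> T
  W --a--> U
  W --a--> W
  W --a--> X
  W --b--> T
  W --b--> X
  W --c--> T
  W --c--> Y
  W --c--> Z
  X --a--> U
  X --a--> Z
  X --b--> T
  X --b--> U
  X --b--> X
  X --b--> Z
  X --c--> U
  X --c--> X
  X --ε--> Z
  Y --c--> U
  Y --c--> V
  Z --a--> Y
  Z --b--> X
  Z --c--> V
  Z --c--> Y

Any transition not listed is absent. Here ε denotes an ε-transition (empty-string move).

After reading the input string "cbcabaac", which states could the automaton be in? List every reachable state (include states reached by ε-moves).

Start: ε-closure({S}) = {S, X, Y, Z}.
Read 'c': S→{U, X}, X→{U, X}, Y→{U, V}, Z→{V, Y}; union {U, V, X, Y}; ε-closure = {U, V, X, Y, Z}.
Read 'b': U→{S, V, X}, V→{U, V, W, X}, X→{T, U, X, Z}, Y→∅, Z→{X}; union {S, T, U, V, W, X, Z}; ε-closure = {S, T, U, V, W, X, Y, Z}.
Read 'c': S→{U, X}, T→∅, U→{W, X, Y}, V→{U}, W→{T, Y, Z}, X→{U, X}, Y→{U, V}, Z→{V, Y}; now {T, U, V, W, X, Y, Z}.
Read 'a': T→{Y}, U→∅, V→{T, U, X}, W→{T, U, W, X}, X→{U, Z}, Y→∅, Z→{Y}; now {T, U, W, X, Y, Z}.
Read 'b': T→{S, U}, U→{S, V, X}, W→{T, X}, X→{T, U, X, Z}, Y→∅, Z→{X}; union {S, T, U, V, X, Z}; ε-closure = {S, T, U, V, X, Y, Z}.
Read 'a': S→{S}, T→{Y}, U→∅, V→{T, U, X}, X→{U, Z}, Y→∅, Z→{Y}; now {S, T, U, X, Y, Z}.
Read 'a': S→{S}, T→{Y}, U→∅, X→{U, Z}, Y→∅, Z→{Y}; union {S, U, Y, Z}; ε-closure = {S, U, X, Y, Z}.
Read 'c': S→{U, X}, U→{W, X, Y}, X→{U, X}, Y→{U, V}, Z→{V, Y}; union {U, V, W, X, Y}; ε-closure = {U, V, W, X, Y, Z}.

{U, V, W, X, Y, Z}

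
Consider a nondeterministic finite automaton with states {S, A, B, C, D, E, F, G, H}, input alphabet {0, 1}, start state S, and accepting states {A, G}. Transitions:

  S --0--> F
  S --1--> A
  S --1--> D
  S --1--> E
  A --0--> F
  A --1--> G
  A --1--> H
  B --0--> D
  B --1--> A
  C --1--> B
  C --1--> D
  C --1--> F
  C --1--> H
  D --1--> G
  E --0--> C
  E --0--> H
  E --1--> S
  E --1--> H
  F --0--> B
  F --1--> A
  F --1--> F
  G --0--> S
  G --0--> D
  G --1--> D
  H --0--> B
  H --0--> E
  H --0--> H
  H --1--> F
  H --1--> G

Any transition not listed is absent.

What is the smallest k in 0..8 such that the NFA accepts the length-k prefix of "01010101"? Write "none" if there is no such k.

2

Start in {S}.
Read '0': {S} → {F}.
Read '1': {F} → {A, F}.
None of the earlier sets intersect F, but {A, F} does.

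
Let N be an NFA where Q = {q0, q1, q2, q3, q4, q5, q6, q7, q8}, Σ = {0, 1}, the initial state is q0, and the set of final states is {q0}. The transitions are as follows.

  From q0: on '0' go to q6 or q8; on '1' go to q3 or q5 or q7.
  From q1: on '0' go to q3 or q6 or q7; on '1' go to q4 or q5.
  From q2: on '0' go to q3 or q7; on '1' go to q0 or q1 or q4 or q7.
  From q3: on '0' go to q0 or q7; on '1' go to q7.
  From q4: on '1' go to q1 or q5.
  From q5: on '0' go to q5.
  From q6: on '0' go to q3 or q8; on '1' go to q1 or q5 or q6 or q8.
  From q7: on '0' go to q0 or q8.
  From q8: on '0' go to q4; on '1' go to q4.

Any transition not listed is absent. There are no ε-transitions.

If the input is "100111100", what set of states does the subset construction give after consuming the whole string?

{q0, q3, q4, q5, q7, q8}

Start in {q0}.
Read '1': q0→{q3, q5, q7}; now {q3, q5, q7}.
Read '0': q3→{q0, q7}, q5→{q5}, q7→{q0, q8}; now {q0, q5, q7, q8}.
Read '0': q0→{q6, q8}, q5→{q5}, q7→{q0, q8}, q8→{q4}; now {q0, q4, q5, q6, q8}.
Read '1': q0→{q3, q5, q7}, q4→{q1, q5}, q5→∅, q6→{q1, q5, q6, q8}, q8→{q4}; now {q1, q3, q4, q5, q6, q7, q8}.
Read '1': q1→{q4, q5}, q3→{q7}, q4→{q1, q5}, q5→∅, q6→{q1, q5, q6, q8}, q7→∅, q8→{q4}; now {q1, q4, q5, q6, q7, q8}.
Read '1': q1→{q4, q5}, q4→{q1, q5}, q5→∅, q6→{q1, q5, q6, q8}, q7→∅, q8→{q4}; now {q1, q4, q5, q6, q8}.
Read '1': q1→{q4, q5}, q4→{q1, q5}, q5→∅, q6→{q1, q5, q6, q8}, q8→{q4}; now {q1, q4, q5, q6, q8}.
Read '0': q1→{q3, q6, q7}, q4→∅, q5→{q5}, q6→{q3, q8}, q8→{q4}; now {q3, q4, q5, q6, q7, q8}.
Read '0': q3→{q0, q7}, q4→∅, q5→{q5}, q6→{q3, q8}, q7→{q0, q8}, q8→{q4}; now {q0, q3, q4, q5, q7, q8}.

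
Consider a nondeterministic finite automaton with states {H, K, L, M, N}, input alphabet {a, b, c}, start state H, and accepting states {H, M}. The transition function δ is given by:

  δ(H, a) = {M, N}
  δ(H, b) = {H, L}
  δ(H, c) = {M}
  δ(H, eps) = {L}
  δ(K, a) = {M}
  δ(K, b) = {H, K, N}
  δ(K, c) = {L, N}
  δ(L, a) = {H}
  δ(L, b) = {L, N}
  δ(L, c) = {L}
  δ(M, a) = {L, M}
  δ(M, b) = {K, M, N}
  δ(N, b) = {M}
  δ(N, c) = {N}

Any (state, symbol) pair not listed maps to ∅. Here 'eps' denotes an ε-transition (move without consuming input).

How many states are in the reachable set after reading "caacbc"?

Start: ε-closure({H}) = {H, L}.
Read 'c': {H, L} → {L, M}.
Read 'a': {L, M} → {H, L, M}.
Read 'a': {H, L, M} → {H, L, M, N}.
Read 'c': {H, L, M, N} → {L, M, N}.
Read 'b': {L, M, N} → {K, L, M, N}.
Read 'c': {K, L, M, N} → {L, N}.
That set has 2 states.

2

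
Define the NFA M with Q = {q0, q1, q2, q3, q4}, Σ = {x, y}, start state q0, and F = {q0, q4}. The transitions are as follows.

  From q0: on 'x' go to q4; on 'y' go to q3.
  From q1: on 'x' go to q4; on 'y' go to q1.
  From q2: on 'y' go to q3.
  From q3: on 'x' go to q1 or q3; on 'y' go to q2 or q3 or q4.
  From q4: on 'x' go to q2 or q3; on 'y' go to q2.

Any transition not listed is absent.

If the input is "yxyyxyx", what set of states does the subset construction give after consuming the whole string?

Start in {q0}.
Read 'y': {q0} → {q3}.
Read 'x': {q3} → {q1, q3}.
Read 'y': {q1, q3} → {q1, q2, q3, q4}.
Read 'y': {q1, q2, q3, q4} → {q1, q2, q3, q4}.
Read 'x': {q1, q2, q3, q4} → {q1, q2, q3, q4}.
Read 'y': {q1, q2, q3, q4} → {q1, q2, q3, q4}.
Read 'x': {q1, q2, q3, q4} → {q1, q2, q3, q4}.

{q1, q2, q3, q4}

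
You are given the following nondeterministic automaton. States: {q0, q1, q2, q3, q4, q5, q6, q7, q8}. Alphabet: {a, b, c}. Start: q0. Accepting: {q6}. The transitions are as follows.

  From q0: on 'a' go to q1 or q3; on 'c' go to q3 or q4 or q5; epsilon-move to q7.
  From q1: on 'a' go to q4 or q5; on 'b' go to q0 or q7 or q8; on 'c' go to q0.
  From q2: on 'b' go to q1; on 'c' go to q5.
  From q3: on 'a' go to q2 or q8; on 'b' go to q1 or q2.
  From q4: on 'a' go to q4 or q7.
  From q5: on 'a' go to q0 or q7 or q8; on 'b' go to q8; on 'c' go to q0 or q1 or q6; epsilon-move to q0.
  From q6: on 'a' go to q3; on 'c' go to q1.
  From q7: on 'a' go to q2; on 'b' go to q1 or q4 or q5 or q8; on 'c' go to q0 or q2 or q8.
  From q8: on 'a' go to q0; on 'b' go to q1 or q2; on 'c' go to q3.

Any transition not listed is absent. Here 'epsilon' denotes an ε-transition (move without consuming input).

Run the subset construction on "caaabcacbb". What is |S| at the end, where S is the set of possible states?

7

Start: ε-closure({q0}) = {q0, q7}.
Read 'c': q0→{q3, q4, q5}, q7→{q0, q2, q8}; union {q0, q2, q3, q4, q5, q8}; ε-closure = {q0, q2, q3, q4, q5, q7, q8}.
Read 'a': q0→{q1, q3}, q2→∅, q3→{q2, q8}, q4→{q4, q7}, q5→{q0, q7, q8}, q7→{q2}, q8→{q0}; now {q0, q1, q2, q3, q4, q7, q8}.
Read 'a': q0→{q1, q3}, q1→{q4, q5}, q2→∅, q3→{q2, q8}, q4→{q4, q7}, q7→{q2}, q8→{q0}; now {q0, q1, q2, q3, q4, q5, q7, q8}.
Read 'a': q0→{q1, q3}, q1→{q4, q5}, q2→∅, q3→{q2, q8}, q4→{q4, q7}, q5→{q0, q7, q8}, q7→{q2}, q8→{q0}; now {q0, q1, q2, q3, q4, q5, q7, q8}.
Read 'b': q0→∅, q1→{q0, q7, q8}, q2→{q1}, q3→{q1, q2}, q4→∅, q5→{q8}, q7→{q1, q4, q5, q8}, q8→{q1, q2}; now {q0, q1, q2, q4, q5, q7, q8}.
Read 'c': q0→{q3, q4, q5}, q1→{q0}, q2→{q5}, q4→∅, q5→{q0, q1, q6}, q7→{q0, q2, q8}, q8→{q3}; union {q0, q1, q2, q3, q4, q5, q6, q8}; ε-closure = {q0, q1, q2, q3, q4, q5, q6, q7, q8}.
Read 'a': q0→{q1, q3}, q1→{q4, q5}, q2→∅, q3→{q2, q8}, q4→{q4, q7}, q5→{q0, q7, q8}, q6→{q3}, q7→{q2}, q8→{q0}; now {q0, q1, q2, q3, q4, q5, q7, q8}.
Read 'c': q0→{q3, q4, q5}, q1→{q0}, q2→{q5}, q3→∅, q4→∅, q5→{q0, q1, q6}, q7→{q0, q2, q8}, q8→{q3}; union {q0, q1, q2, q3, q4, q5, q6, q8}; ε-closure = {q0, q1, q2, q3, q4, q5, q6, q7, q8}.
Read 'b': q0→∅, q1→{q0, q7, q8}, q2→{q1}, q3→{q1, q2}, q4→∅, q5→{q8}, q6→∅, q7→{q1, q4, q5, q8}, q8→{q1, q2}; now {q0, q1, q2, q4, q5, q7, q8}.
Read 'b': q0→∅, q1→{q0, q7, q8}, q2→{q1}, q4→∅, q5→{q8}, q7→{q1, q4, q5, q8}, q8→{q1, q2}; now {q0, q1, q2, q4, q5, q7, q8}.
That set has 7 states.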